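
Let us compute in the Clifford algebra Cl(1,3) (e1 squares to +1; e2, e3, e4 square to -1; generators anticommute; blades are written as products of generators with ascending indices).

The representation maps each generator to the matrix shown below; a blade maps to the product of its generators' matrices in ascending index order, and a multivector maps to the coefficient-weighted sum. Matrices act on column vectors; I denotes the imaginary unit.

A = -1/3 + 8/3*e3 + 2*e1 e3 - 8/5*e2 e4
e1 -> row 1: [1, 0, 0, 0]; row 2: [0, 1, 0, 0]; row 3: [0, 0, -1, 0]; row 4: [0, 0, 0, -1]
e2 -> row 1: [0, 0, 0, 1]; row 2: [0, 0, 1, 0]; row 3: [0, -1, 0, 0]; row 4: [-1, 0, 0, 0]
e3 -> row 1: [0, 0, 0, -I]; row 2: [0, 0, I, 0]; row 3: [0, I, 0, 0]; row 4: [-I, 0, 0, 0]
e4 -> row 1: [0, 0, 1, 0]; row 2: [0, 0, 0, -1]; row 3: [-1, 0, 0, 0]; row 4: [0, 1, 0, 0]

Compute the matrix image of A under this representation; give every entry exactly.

Bivector images (products of the table entries): rho(e1 e3) = rho(e1)rho(e3) = row 1: [0, 0, 0, -I]; row 2: [0, 0, I, 0]; row 3: [0, -I, 0, 0]; row 4: [I, 0, 0, 0]; rho(e2 e4) = rho(e2)rho(e4) = row 1: [0, 1, 0, 0]; row 2: [-1, 0, 0, 0]; row 3: [0, 0, 0, 1]; row 4: [0, 0, -1, 0].
M = (-1/3)*1 + (8/3)*rho(e3) + (2)*rho(e1 e3) + (-8/5)*rho(e2 e4), summed entrywise (1 is the identity matrix):
Answer: row 1: [-1/3, -8/5, 0, -14*I/3]; row 2: [8/5, -1/3, 14*I/3, 0]; row 3: [0, 2*I/3, -1/3, -8/5]; row 4: [-2*I/3, 0, 8/5, -1/3]


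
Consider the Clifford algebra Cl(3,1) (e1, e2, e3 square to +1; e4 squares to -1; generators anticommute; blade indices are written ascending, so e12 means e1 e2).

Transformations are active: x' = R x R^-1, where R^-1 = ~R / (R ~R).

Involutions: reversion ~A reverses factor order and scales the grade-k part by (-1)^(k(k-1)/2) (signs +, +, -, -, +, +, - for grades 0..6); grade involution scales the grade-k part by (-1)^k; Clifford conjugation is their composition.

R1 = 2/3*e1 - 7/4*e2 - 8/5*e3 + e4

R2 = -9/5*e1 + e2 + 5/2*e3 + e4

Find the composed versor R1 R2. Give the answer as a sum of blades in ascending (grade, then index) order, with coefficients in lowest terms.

Distribute over the terms of R1 (each basis-blade product reordered to ascending indices, repeated generators contracted through their squares):
(2/3*e1) R2 = -6/5 + 2/3*e12 + 5/3*e13 + 2/3*e14
(-7/4*e2) R2 = -7/4 - 63/20*e12 - 35/8*e23 - 7/4*e24
(-8/5*e3) R2 = -4 - 72/25*e13 + 8/5*e23 - 8/5*e34
(e4) R2 = -1 + 9/5*e14 - e24 - 5/2*e34
Summing the partial products and collecting blades:
Answer: -159/20 - 149/60*e12 - 91/75*e13 + 37/15*e14 - 111/40*e23 - 11/4*e24 - 41/10*e34


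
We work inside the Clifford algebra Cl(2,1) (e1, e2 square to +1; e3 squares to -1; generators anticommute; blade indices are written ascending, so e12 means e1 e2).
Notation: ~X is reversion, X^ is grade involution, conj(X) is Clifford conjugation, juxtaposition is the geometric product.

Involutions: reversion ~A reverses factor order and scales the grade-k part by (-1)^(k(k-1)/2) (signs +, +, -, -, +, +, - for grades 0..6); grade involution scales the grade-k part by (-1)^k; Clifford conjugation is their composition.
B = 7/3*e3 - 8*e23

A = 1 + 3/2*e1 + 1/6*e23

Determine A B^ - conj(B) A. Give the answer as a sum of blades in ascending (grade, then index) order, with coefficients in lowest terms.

first term: -4/3 + 7/18*e2 - 7/3*e3 - 7/2*e13 - 8*e23 - 12*e123
second term: 4/3 - 7/18*e2 - 7/3*e3 + 7/2*e13 + 8*e23 + 12*e123
Answer: -8/3 + 7/9*e2 - 7*e13 - 16*e23 - 24*e123


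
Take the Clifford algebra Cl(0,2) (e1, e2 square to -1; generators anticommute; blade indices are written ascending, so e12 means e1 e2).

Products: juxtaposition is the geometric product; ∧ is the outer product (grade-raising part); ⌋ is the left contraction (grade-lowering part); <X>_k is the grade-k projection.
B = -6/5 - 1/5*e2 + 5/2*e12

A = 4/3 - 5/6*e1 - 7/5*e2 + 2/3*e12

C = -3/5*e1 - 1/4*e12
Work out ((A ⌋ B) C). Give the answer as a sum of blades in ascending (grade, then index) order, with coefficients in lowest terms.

step 1: -266/75 - 7/2*e1 + 109/60*e2 + 10/3*e12
step 2: -19/15 + 10043/6000*e1 - 23/8*e2 + 593/300*e12
Answer: -19/15 + 10043/6000*e1 - 23/8*e2 + 593/300*e12


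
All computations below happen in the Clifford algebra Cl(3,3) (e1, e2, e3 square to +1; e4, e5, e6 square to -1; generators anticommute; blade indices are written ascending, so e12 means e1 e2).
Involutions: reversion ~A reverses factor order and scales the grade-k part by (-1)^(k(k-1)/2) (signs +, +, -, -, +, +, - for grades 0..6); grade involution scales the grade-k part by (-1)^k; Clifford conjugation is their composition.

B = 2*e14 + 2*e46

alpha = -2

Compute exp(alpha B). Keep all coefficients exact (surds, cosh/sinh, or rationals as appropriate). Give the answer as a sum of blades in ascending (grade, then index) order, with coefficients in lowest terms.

B^2 term by term: the squares give (2)^2*(e14)^2 + (2)^2*(e46)^2 = 4*(+1) + 4*(-1) = 0 (each basis 2-blade squares to minus the product of its generators' squares); cross terms between blades sharing an index anticommute and cancel. So B^2 = 0.
B^2 = 0, so the series closes: exp(alpha B) = 1 + alpha B (parabolic case).
Answer: 1 - 4*e14 - 4*e46


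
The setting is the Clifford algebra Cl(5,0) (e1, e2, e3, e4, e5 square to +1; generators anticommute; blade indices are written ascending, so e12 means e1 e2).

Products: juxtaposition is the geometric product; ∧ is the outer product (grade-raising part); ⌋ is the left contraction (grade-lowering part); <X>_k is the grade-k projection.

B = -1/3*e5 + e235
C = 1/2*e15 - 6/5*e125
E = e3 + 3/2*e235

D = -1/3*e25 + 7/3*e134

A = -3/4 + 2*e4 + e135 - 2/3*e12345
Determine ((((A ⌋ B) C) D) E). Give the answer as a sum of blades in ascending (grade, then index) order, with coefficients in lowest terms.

step 1: 1/4*e5 - 3/4*e235
step 2: -1/8*e1 - 3/10*e12 - 9/10*e13 + 3/8*e123
step 3: 21/10*e4 + 1/10*e15 + 7/8*e24 - 7/24*e34 + 1/24*e125 + 1/8*e135 + 7/10*e234 - 3/10*e1235
step 4: 9/20*e1 + 7/24*e4 - 3/16*e12 + 1/16*e13 - 1/8*e15 - 7/10*e24 - 21/10*e34 - 21/20*e45 + 3/20*e123 + 3/10*e125 - 1/10*e135 - 7/8*e234 + 7/16*e245 + 21/16*e345 - 1/24*e1235 + 63/20*e2345
Answer: 9/20*e1 + 7/24*e4 - 3/16*e12 + 1/16*e13 - 1/8*e15 - 7/10*e24 - 21/10*e34 - 21/20*e45 + 3/20*e123 + 3/10*e125 - 1/10*e135 - 7/8*e234 + 7/16*e245 + 21/16*e345 - 1/24*e1235 + 63/20*e2345


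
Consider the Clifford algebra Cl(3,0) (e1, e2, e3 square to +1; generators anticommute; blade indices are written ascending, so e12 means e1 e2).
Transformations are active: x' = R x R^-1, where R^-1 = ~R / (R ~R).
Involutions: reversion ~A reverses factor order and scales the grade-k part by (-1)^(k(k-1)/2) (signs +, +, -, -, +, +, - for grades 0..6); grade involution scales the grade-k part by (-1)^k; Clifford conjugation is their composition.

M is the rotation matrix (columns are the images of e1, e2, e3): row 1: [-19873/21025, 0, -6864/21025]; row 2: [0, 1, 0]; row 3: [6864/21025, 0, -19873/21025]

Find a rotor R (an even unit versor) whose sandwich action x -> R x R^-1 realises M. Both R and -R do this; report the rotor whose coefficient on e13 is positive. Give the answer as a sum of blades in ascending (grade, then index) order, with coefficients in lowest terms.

Method: write R = a + b12*e12 + b13*e13 + b23*e23 with a^2 + b12^2 + b13^2 + b23^2 = 1 (so R^-1 = ~R). Expanding the columns R e_j ~R gives tr M = 4a^2 - 1 and, from the antisymmetric part, M21 - M12 = -4a*b12, M13 - M31 = 4a*b13, M32 - M23 = -4a*b23.
Here tr M = -18721/21025, so a^2 = (1 + tr M)/4 = 576/21025 and a = ±24/145. Taking a = 24/145: M21 - M12 = 0, M13 - M31 = -13728/21025, M32 - M23 = 0, giving b12 = 0, b13 = -143/145, b23 = 0, i.e. R = 24/145 - 143/145*e13.
Its e13 coefficient is negative, so report the other preimage -R.
Answer: -24/145 + 143/145*e13. Key observation: the double cover Spin(3) -> SO(3) sends R and -R to the same matrix (trace -18721/21025 here), so the stated sign of the e13 coefficient is what selects one sheet.


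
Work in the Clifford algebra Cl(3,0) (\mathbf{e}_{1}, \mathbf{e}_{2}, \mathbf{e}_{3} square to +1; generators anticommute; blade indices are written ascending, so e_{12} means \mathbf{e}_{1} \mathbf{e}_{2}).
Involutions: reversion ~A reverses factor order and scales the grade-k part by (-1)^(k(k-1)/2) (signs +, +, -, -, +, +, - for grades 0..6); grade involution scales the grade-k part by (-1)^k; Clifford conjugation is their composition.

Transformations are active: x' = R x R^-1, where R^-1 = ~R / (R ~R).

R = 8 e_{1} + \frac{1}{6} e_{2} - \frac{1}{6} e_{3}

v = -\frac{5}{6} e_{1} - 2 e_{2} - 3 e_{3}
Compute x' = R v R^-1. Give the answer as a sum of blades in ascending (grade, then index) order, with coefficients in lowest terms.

~R = 8 e_{1} + \frac{1}{6} e_{2} - \frac{1}{6} e_{3}, and R ~R = \frac{1153}{18}, so R^-1 = ~R / (\frac{1153}{18}).
R v = -\frac{13}{2} - \frac{571}{36} e_{12} - \frac{869}{36} e_{13} - \frac{5}{6} e_{23}
Answer: -\frac{5467}{6918} e_{1} + \frac{2267}{1153} e_{2} + \frac{3498}{1153} e_{3}


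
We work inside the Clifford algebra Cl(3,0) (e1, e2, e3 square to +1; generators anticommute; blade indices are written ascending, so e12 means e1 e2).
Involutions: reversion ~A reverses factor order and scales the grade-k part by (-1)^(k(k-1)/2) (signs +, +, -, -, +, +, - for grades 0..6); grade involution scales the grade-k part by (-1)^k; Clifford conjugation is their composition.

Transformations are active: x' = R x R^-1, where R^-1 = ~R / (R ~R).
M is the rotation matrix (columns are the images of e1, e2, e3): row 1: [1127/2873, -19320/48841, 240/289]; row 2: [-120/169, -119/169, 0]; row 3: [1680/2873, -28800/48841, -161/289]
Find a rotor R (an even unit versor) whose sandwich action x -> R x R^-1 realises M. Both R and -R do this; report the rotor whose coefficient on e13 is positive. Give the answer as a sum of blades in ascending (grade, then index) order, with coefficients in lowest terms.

Method: write R = a + b12*e12 + b13*e13 + b23*e23 with a^2 + b12^2 + b13^2 + b23^2 = 1 (so R^-1 = ~R). Expanding the columns R e_j ~R gives tr M = 4a^2 - 1 and, from the antisymmetric part, M21 - M12 = -4a*b12, M13 - M31 = 4a*b13, M32 - M23 = -4a*b23.
Here tr M = -42441/48841, so a^2 = (1 + tr M)/4 = 1600/48841 and a = ±40/221. Taking a = 40/221: M21 - M12 = -15360/48841, M13 - M31 = 12000/48841, M32 - M23 = -28800/48841, giving b12 = 96/221, b13 = 75/221, b23 = 180/221, i.e. R = 40/221 + 96/221*e12 + 75/221*e13 + 180/221*e23.
Its e13 coefficient is already positive.
Answer: 40/221 + 96/221*e12 + 75/221*e13 + 180/221*e23. Why the constraint matters: R and -R act identically through the sandwich — M has trace -42441/48841 either way — so only the sign condition on e13 picks one of the two preimages.


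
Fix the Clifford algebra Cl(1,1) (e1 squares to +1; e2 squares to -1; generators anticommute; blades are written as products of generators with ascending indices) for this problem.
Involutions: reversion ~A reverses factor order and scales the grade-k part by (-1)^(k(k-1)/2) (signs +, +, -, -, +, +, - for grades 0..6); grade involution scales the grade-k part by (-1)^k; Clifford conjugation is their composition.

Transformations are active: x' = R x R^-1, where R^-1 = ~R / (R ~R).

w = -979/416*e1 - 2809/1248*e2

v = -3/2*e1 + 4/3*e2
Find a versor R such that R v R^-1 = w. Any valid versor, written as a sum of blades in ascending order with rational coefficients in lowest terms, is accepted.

A norm check does it: q(v) = q(w) = 17/36, hence R = v + w = -1603/416*e1 - 1145/1248*e2 realises the map — parallel part kept, (v - w)/2 negated, v carried to w.
Answer: -1603/416*e1 - 1145/1248*e2


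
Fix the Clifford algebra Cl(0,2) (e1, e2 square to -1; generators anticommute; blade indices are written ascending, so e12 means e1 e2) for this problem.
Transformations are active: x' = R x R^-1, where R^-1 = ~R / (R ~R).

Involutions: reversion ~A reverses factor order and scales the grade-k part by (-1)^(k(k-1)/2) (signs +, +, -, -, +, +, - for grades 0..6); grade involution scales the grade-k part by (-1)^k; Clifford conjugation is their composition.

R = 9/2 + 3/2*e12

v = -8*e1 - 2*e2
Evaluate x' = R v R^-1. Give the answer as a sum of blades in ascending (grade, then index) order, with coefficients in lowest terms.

~R = 9/2 - 3/2*e12, and R ~R = 45/2, so R^-1 = ~R / (45/2).
R v = -33*e1 - 21*e2
Answer: -26/5*e1 - 32/5*e2


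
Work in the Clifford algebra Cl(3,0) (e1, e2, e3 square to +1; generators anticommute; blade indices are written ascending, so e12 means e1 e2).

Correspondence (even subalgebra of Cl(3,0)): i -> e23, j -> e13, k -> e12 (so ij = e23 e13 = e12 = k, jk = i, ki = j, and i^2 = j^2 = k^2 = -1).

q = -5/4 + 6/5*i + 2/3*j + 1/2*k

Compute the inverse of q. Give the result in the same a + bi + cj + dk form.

In blades: q = -5/4 + 1/2*e12 + 2/3*e13 + 6/5*e23.
With qbar = -5/4 - 1/2*e12 - 2/3*e13 - 6/5*e23 (scalar fixed, mapped units negated), q qbar = 13309/3600 (the sum of squared coefficients), so q^-1 = qbar / (13309/3600) = -4500/13309 - 1800/13309*e12 - 2400/13309*e13 - 4320/13309*e23; translating back:
Answer: -4500/13309 - 4320/13309*i - 2400/13309*j - 1800/13309*k


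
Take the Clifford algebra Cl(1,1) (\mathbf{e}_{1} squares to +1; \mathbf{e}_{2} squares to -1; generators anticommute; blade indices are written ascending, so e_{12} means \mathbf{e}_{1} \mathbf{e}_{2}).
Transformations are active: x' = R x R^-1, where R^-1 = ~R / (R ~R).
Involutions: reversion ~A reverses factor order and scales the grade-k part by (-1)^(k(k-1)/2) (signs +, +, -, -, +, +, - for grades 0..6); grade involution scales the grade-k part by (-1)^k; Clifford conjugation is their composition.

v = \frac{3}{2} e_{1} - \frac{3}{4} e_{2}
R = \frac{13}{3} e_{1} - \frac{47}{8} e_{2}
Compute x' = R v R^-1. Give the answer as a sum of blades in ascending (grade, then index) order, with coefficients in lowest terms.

~R = \frac{13}{3} e_{1} - \frac{47}{8} e_{2}, and R ~R = -\frac{9065}{576}, so R^-1 = ~R / (-\frac{9065}{576}).
R v = \frac{67}{32} + \frac{89}{16} e_{12}
Answer: -\frac{48099}{18130} e_{1} + \frac{83877}{36260} e_{2}


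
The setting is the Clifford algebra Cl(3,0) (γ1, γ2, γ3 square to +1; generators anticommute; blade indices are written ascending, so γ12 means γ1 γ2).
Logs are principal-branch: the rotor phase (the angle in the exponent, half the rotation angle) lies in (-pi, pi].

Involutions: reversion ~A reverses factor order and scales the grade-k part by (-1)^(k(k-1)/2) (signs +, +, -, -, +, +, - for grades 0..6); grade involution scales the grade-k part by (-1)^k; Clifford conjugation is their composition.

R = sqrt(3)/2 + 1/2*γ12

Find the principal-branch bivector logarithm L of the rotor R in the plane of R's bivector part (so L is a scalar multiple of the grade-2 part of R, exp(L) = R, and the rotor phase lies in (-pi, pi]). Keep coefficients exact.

The scalar part of R is sqrt(3)/2, which pins the rotor phase on the principal branch; dividing the bivector part by the sine of that phase recovers the unit plane, and L is the phase times that plane.
Concretely: cos(phase) = sqrt(3)/2 gives phase = ±pi/6, and since phase/sin(phase) is even the sign is immaterial: L = (phase/sin(phase)) * <R>_2 = (pi/3) * <R>_2.
Answer: pi/6*γ12


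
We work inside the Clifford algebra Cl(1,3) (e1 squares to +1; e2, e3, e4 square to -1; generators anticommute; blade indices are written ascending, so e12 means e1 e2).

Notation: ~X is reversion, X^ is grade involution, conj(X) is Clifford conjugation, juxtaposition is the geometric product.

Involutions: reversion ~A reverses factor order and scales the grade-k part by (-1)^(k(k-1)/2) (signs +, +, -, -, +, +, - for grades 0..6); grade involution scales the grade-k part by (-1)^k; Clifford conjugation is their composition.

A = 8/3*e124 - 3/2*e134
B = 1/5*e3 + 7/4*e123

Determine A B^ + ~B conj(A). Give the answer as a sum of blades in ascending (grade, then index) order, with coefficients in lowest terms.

first term: 3/10*e14 + 21/8*e24 + 14/3*e34 + 8/15*e1234
second term: -3/10*e14 - 21/8*e24 - 14/3*e34 + 8/15*e1234
Answer: 16/15*e1234


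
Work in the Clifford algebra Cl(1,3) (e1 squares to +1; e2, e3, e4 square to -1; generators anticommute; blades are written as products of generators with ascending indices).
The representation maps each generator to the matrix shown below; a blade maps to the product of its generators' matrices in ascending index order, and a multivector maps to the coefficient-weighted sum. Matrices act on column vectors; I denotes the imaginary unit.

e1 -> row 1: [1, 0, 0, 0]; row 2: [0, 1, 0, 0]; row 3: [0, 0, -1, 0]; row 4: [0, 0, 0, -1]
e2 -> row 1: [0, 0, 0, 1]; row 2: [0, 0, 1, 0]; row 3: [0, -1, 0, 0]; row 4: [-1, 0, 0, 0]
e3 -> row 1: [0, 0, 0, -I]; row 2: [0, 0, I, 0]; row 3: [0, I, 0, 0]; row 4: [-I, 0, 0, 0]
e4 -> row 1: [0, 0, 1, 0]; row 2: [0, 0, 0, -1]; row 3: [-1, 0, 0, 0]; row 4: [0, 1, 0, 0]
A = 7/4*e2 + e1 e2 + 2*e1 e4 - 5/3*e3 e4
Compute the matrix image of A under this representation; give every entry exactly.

Bivector images (products of the table entries): rho(e1 e2) = rho(e1)rho(e2) = row 1: [0, 0, 0, 1]; row 2: [0, 0, 1, 0]; row 3: [0, 1, 0, 0]; row 4: [1, 0, 0, 0]; rho(e1 e4) = rho(e1)rho(e4) = row 1: [0, 0, 1, 0]; row 2: [0, 0, 0, -1]; row 3: [1, 0, 0, 0]; row 4: [0, -1, 0, 0]; rho(e3 e4) = rho(e3)rho(e4) = row 1: [0, -I, 0, 0]; row 2: [-I, 0, 0, 0]; row 3: [0, 0, 0, -I]; row 4: [0, 0, -I, 0].
M = (7/4)*rho(e2) + (1)*rho(e1 e2) + (2)*rho(e1 e4) + (-5/3)*rho(e3 e4), summed entrywise:
Answer: row 1: [0, 5*I/3, 2, 11/4]; row 2: [5*I/3, 0, 11/4, -2]; row 3: [2, -3/4, 0, 5*I/3]; row 4: [-3/4, -2, 5*I/3, 0]


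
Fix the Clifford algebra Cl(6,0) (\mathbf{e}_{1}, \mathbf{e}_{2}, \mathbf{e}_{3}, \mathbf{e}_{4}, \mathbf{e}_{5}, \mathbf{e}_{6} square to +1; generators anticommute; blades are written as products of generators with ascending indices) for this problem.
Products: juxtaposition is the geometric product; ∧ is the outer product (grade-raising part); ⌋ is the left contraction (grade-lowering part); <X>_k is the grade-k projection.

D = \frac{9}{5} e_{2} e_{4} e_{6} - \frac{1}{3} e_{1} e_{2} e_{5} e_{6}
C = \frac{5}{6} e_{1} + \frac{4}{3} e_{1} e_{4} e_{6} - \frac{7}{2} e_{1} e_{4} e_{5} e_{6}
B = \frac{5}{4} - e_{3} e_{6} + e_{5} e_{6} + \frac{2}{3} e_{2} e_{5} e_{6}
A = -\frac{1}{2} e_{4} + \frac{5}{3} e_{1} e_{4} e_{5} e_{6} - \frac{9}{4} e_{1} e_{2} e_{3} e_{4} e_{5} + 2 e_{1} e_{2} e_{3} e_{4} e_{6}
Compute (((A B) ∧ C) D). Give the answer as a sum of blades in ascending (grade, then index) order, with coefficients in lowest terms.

step 1: -\frac{5}{8} e_{4} - \frac{5}{3} e_{1} e_{4} - \frac{8}{9} e_{1} e_{2} e_{4} - \frac{1}{2} e_{3} e_{4} e_{6} - \frac{1}{2} e_{4} e_{5} e_{6} + 3 e_{1} e_{3} e_{4} e_{5} + \frac{3}{2} e_{1} e_{3} e_{4} e_{6} + \frac{25}{12} e_{1} e_{4} e_{5} e_{6} + \frac{1}{3} e_{2} e_{4} e_{5} e_{6} - \frac{77}{16} e_{1} e_{2} e_{3} e_{4} e_{5} + \frac{1}{4} e_{1} e_{2} e_{3} e_{4} e_{6} + \frac{9}{4} e_{1} e_{2} e_{4} e_{5} e_{6}
step 2: \frac{25}{48} e_{1} e_{4} + \frac{5}{12} e_{1} e_{3} e_{4} e_{6} + \frac{5}{12} e_{1} e_{4} e_{5} e_{6} + \frac{5}{18} e_{1} e_{2} e_{4} e_{5} e_{6}
step 3: -\frac{5}{54} e_{4} - \frac{1}{2} e_{1} e_{5} + \frac{5}{36} e_{2} e_{4} + \frac{3}{4} e_{1} e_{2} e_{3} - \frac{3}{4} e_{1} e_{2} e_{5} - \frac{15}{16} e_{1} e_{2} e_{6} + \frac{5}{36} e_{2} e_{3} e_{4} e_{5} - \frac{25}{144} e_{2} e_{4} e_{5} e_{6}
Answer: -\frac{5}{54} e_{4} - \frac{1}{2} e_{1} e_{5} + \frac{5}{36} e_{2} e_{4} + \frac{3}{4} e_{1} e_{2} e_{3} - \frac{3}{4} e_{1} e_{2} e_{5} - \frac{15}{16} e_{1} e_{2} e_{6} + \frac{5}{36} e_{2} e_{3} e_{4} e_{5} - \frac{25}{144} e_{2} e_{4} e_{5} e_{6}


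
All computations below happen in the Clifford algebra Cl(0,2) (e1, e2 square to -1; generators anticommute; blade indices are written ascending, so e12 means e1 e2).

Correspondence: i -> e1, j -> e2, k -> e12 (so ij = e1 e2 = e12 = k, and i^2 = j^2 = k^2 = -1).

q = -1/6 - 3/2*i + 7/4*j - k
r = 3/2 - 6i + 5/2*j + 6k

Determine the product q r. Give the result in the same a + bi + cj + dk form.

In blades: q = -1/6 - 3/2*e1 + 7/4*e2 - e12, r = 3/2 - 6*e1 + 5/2*e2 + 6*e12.
Distribute q over r term by term (generator squares from the signature, products reordered to ascending indices): (-1/6)*r = -1/4 + e1 - 5/12*e2 - e12; (-3/2*e1)*r = -9 - 9/4*e1 + 9*e2 - 15/4*e12; (7/4*e2)*r = -35/8 + 21/2*e1 + 21/8*e2 + 21/2*e12; (-e12)*r = 6 + 5/2*e1 + 6*e2 - 3/2*e12.
Sum: -61/8 + 47/4*e1 + 413/24*e2 + 17/4*e12; translating back through the correspondence:
Answer: -61/8 + 47/4*i + 413/24*j + 17/4*k


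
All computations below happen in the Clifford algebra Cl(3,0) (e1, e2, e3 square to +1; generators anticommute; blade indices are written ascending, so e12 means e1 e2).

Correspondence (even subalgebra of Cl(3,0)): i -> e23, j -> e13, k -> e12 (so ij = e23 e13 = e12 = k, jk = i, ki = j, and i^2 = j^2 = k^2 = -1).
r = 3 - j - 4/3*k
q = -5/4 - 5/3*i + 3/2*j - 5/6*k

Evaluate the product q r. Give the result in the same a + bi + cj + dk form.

In blades: q = -5/4 - 5/6*e12 + 3/2*e13 - 5/3*e23, r = 3 - 4/3*e12 - e13.
Distribute q over r term by term (generator squares from the signature, products reordered to ascending indices): (-5/4)*r = -15/4 + 5/3*e12 + 5/4*e13; (-5/6*e12)*r = -10/9 - 5/2*e12 - 5/6*e23; (3/2*e13)*r = 3/2 + 9/2*e13 - 2*e23; (-5/3*e23)*r = 5/3*e12 - 20/9*e13 - 5*e23.
Sum: -121/36 + 5/6*e12 + 127/36*e13 - 47/6*e23; translating back through the correspondence:
Answer: -121/36 - 47/6*i + 127/36*j + 5/6*k


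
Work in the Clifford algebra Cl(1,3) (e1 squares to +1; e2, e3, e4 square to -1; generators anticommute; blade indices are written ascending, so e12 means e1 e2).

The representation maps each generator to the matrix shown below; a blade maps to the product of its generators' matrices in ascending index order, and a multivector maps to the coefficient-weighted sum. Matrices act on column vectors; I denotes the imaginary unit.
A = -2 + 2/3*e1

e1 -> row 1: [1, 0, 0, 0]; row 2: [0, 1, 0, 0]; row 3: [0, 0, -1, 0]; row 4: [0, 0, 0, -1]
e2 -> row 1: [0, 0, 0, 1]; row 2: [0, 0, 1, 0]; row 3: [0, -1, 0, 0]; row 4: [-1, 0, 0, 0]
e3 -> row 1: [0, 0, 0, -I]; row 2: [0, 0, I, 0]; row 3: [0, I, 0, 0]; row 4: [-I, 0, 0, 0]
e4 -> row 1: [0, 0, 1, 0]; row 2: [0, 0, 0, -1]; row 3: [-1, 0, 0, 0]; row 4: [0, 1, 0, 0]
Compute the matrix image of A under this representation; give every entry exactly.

M = (-2)*1 + (2/3)*rho(e1), summed entrywise (1 is the identity matrix):
Answer: row 1: [-4/3, 0, 0, 0]; row 2: [0, -4/3, 0, 0]; row 3: [0, 0, -8/3, 0]; row 4: [0, 0, 0, -8/3]


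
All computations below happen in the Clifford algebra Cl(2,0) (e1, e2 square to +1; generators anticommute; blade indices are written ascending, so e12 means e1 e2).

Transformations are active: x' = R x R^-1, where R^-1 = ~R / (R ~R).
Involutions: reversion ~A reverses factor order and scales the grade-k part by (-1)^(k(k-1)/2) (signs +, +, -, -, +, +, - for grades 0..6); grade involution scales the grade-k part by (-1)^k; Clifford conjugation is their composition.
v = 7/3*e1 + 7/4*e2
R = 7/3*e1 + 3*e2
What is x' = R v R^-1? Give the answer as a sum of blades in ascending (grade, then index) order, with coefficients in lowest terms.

~R = 7/3*e1 + 3*e2, and R ~R = 130/9, so R^-1 = ~R / (130/9).
R v = 385/36 - 35/12*e12
Answer: 175/156*e1 + 35/13*e2


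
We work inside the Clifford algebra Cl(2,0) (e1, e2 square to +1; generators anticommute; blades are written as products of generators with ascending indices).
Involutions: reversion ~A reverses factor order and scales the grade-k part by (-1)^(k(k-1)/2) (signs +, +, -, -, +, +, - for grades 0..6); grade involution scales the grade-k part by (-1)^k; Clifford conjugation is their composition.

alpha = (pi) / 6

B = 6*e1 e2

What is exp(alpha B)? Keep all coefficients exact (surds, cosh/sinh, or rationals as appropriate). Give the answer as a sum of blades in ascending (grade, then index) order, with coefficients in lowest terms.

B^2 = (6)^2*(e1 e2)^2 = 36*(-1) = -36 (a basis 2-blade squares to minus the product of its generators' squares).
B^2 = -36 — a negative square means the series sums to a rotation: l = 6, alpha*l = pi, so exp(alpha B) = cos(pi) + (sin(pi)/6)*B = -1 + (0)*B.
Answer: -1


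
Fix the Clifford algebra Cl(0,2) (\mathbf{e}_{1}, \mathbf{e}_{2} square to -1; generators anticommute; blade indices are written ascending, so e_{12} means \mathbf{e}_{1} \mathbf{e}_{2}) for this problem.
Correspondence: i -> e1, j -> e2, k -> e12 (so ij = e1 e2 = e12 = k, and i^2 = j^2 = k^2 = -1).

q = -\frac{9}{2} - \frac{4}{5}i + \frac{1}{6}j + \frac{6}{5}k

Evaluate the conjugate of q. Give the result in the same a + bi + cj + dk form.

In blades: q = -\frac{9}{2} - \frac{4}{5} e_{1} + \frac{1}{6} e_{2} + \frac{6}{5} e_{12}.
Conjugation here is Clifford conjugation: the scalar is fixed and the grade-1 and grade-2 blades all flip sign, giving -\frac{9}{2} + \frac{4}{5} e_{1} - \frac{1}{6} e_{2} - \frac{6}{5} e_{12}; translating back:
Answer: -\frac{9}{2} + \frac{4}{5}i - \frac{1}{6}j - \frac{6}{5}k


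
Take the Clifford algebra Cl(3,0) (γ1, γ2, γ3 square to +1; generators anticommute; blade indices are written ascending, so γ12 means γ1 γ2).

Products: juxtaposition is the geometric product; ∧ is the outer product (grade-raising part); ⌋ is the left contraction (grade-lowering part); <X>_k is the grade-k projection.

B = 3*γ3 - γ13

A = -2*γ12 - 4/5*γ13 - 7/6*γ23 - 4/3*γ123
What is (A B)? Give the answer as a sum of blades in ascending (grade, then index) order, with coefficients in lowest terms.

step 1: -4/5 - 12/5*γ1 - 13/6*γ2 - 17/6*γ12 - 2*γ23 - 6*γ123
Answer: -4/5 - 12/5*γ1 - 13/6*γ2 - 17/6*γ12 - 2*γ23 - 6*γ123


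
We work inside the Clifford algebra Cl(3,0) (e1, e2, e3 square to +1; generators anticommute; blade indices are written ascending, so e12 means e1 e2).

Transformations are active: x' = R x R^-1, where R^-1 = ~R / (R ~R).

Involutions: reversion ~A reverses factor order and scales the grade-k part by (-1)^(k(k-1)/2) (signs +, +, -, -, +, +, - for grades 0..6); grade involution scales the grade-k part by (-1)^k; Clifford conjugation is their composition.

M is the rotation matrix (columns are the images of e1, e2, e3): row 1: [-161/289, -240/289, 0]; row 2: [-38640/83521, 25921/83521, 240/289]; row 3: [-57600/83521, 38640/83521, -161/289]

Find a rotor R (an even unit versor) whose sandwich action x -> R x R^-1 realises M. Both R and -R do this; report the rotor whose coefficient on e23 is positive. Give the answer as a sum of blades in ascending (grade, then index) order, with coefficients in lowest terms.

Method: write R = a + b12*e12 + b13*e13 + b23*e23 with a^2 + b12^2 + b13^2 + b23^2 = 1 (so R^-1 = ~R). Expanding the columns R e_j ~R gives tr M = 4a^2 - 1 and, from the antisymmetric part, M21 - M12 = -4a*b12, M13 - M31 = 4a*b13, M32 - M23 = -4a*b23.
Here tr M = -67137/83521, so a^2 = (1 + tr M)/4 = 4096/83521 and a = ±64/289. Taking a = 64/289: M21 - M12 = 30720/83521, M13 - M31 = 57600/83521, M32 - M23 = -30720/83521, giving b12 = -120/289, b13 = 225/289, b23 = 120/289, i.e. R = 64/289 - 120/289*e12 + 225/289*e13 + 120/289*e23.
Its e23 coefficient is already positive.
Answer: 64/289 - 120/289*e12 + 225/289*e13 + 120/289*e23. Note: both R and -R realise this M (trace -67137/83521); the covering map identifies them, and the e23-coefficient sign is the tie-breaker.


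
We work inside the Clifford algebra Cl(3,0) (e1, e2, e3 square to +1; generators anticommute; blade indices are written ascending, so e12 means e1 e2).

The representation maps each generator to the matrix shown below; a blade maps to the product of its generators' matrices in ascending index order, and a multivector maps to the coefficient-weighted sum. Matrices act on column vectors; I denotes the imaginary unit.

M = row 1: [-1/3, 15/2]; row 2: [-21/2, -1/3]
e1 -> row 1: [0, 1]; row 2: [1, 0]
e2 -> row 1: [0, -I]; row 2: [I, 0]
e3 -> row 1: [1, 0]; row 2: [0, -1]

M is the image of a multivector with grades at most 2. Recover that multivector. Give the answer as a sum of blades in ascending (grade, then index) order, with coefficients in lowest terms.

Method: 1, rho(e1), rho(e2), rho(e3) form a trace-orthogonal basis of the 2x2 complex matrices (tr(X Y) = 2 if X = Y, else 0), so M = m0*1 + m1*rho(e1) + m2*rho(e2) + m3*rho(e3) with m0 = tr(M)/2 = -1/3, m1 = tr(M rho(e1))/2 = -3/2, m2 = tr(M rho(e2))/2 = 9*I, m3 = tr(M rho(e3))/2 = 0.
Multiplying table entries, the bivector images are rho(e12) = I*rho(e3), rho(e13) = -I*rho(e2), rho(e23) = I*rho(e1); with real blade coefficients the real parts of m0..m3 are the coefficients of 1, e1, e2, e3 and the imaginary parts give the bivectors (e23: Im m1, e13: -Im m2, e12: Im m3).
Answer: -1/3 - 3/2*e1 - 9*e13


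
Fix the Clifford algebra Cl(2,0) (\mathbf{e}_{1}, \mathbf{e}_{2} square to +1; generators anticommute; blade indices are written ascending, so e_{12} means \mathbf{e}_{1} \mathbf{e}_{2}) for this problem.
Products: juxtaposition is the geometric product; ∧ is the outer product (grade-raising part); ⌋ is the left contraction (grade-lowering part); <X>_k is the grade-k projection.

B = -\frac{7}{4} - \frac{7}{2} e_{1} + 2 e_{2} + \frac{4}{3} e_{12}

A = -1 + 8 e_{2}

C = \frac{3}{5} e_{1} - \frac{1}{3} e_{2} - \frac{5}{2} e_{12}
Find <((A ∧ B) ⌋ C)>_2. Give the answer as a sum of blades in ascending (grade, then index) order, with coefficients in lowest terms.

step 1: \frac{7}{4} + \frac{7}{2} e_{1} - 16 e_{2} + \frac{80}{3} e_{12}
step 2: \frac{741}{10} - \frac{779}{20} e_{1} - \frac{28}{3} e_{2} - \frac{35}{8} e_{12}
step 3: -\frac{35}{8} e_{12}
Answer: -\frac{35}{8} e_{12}


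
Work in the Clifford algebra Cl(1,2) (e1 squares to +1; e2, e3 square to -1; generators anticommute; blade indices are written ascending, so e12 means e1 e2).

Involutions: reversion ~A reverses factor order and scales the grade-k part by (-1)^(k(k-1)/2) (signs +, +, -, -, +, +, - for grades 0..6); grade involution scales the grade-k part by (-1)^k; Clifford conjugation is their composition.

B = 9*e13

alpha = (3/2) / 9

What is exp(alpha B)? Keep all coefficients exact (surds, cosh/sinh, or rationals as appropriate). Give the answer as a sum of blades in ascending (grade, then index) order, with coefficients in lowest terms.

B^2 = (9)^2*(e13)^2 = 81*(+1) = 81 (a basis 2-blade squares to minus the product of its generators' squares).
B^2 = 81 — B^2 > 0, so the exponential closes hyperbolically: l = 9, alpha*l = 3/2, so exp(alpha B) = cosh(3/2) + (sinh(3/2)/9)*B = cosh(3/2) + (sinh(3/2)/9)*B.
Answer: cosh(3/2) + sinh(3/2)*e13


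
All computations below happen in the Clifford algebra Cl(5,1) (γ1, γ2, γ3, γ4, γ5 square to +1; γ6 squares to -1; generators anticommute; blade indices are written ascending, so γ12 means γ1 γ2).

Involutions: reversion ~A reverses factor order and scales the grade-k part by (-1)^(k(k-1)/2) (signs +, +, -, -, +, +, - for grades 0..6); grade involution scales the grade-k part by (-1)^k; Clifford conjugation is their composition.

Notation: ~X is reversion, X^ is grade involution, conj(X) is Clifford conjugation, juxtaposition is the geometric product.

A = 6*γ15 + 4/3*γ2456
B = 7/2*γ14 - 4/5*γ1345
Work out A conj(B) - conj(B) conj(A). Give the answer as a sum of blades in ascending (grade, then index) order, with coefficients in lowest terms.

first term: 24/5*γ34 - 21*γ45 - 16/15*γ1236 - 14/3*γ1256
second term: -24/5*γ34 - 21*γ45 - 16/15*γ1236 + 14/3*γ1256
Answer: 48/5*γ34 - 28/3*γ1256


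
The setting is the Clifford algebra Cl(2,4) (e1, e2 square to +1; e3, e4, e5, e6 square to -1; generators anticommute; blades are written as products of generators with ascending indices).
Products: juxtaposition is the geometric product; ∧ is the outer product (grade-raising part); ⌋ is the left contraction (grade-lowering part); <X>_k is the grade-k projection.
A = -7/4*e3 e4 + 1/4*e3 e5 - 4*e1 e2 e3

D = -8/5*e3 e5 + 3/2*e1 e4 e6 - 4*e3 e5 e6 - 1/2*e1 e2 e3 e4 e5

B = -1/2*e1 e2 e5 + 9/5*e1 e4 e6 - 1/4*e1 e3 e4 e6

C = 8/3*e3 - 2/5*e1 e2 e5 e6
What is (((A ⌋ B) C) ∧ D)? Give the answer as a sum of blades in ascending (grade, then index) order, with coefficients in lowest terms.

step 1: -7/16*e1 e6
step 2: 7/40*e2 e5 + 7/6*e1 e3 e6
step 3: -21/80*e1 e2 e4 e5 e6
Answer: -21/80*e1 e2 e4 e5 e6


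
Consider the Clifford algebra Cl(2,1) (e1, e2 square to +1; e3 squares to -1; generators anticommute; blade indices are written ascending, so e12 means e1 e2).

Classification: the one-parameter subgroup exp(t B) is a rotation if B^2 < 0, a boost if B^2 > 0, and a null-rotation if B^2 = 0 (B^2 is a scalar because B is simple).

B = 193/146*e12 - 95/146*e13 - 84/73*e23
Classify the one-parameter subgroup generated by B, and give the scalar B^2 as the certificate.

B^2 term by term: the squares give (193/146)^2*(e12)^2 + (-95/146)^2*(e13)^2 + (-84/73)^2*(e23)^2 = 37249/21316*(-1) + 9025/21316*(+1) + 7056/5329*(+1) = 0 (each basis 2-blade squares to minus the product of its generators' squares); cross terms between blades sharing an index anticommute and cancel. So B^2 = 0.
Answer: null-rotation, certificate B^2 = 0. Check the certificate: B^2 = 0, and that sign is decisive whatever form B takes.


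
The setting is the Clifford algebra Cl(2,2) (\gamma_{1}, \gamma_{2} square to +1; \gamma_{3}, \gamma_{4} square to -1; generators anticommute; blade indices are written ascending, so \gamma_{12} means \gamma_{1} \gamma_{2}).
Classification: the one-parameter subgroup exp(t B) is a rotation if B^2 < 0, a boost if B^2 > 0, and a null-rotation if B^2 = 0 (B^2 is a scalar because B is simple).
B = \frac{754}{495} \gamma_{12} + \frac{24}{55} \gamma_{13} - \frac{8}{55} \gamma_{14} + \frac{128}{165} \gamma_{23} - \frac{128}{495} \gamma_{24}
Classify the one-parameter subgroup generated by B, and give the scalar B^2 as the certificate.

B^2 term by term: the squares give (\frac{754}{495})^2*(\gamma_{12})^2 + (\frac{24}{55})^2*(\gamma_{13})^2 + (-\frac{8}{55})^2*(\gamma_{14})^2 + (\frac{128}{165})^2*(\gamma_{23})^2 + (-\frac{128}{495})^2*(\gamma_{24})^2 = \frac{568516}{245025}*(-1) + \frac{576}{3025}*(+1) + \frac{64}{3025}*(+1) + \frac{16384}{27225}*(+1) + \frac{16384}{245025}*(+1) = -\frac{36}{25} (each basis 2-blade squares to minus the product of its generators' squares); cross terms between blades sharing an index anticommute and cancel; the commuting (index-disjoint) pairs give grade-4 terms 2*c*c'*(blade product), which cancel blade by blade — \gamma_{1234}: \frac{2048}{9075} - \frac{2048}{9075} = 0 — confirming B is simple. So B^2 = -\frac{36}{25}.
Answer: rotation, certificate B^2 = -\frac{36}{25}. Note: conjugating B changes its blade decomposition but never the scalar B^2 = -\frac{36}{25}, whose sign settles the classification.


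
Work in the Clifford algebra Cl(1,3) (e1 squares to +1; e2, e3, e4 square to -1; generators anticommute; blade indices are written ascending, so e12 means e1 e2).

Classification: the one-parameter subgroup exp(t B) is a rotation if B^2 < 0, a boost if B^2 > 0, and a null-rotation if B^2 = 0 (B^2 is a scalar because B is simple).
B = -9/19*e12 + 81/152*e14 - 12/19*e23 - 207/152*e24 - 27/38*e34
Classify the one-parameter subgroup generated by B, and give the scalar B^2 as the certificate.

B^2 term by term: the squares give (-9/19)^2*(e12)^2 + (81/152)^2*(e14)^2 + (-12/19)^2*(e23)^2 + (-207/152)^2*(e24)^2 + (-27/38)^2*(e34)^2 = 81/361*(+1) + 6561/23104*(+1) + 144/361*(-1) + 42849/23104*(-1) + 729/1444*(-1) = -9/4 (each basis 2-blade squares to minus the product of its generators' squares); cross terms between blades sharing an index anticommute and cancel; the commuting (index-disjoint) pairs give grade-4 terms 2*c*c'*(blade product), which cancel blade by blade — e1234: 243/361 - 243/361 = 0 — confirming B is simple. So B^2 = -9/4.
Answer: rotation, certificate B^2 = -9/4. The class reads off the invariant scalar -9/4 directly.


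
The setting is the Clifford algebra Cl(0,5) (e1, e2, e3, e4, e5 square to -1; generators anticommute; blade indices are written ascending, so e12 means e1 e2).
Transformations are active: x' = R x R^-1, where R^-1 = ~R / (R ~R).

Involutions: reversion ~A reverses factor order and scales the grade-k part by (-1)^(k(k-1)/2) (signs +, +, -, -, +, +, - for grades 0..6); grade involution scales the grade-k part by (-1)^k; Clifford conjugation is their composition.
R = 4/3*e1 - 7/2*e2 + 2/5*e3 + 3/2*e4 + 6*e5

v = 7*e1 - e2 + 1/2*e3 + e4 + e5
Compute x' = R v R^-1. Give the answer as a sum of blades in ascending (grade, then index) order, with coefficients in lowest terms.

~R = 4/3*e1 - 7/2*e2 + 2/5*e3 + 3/2*e4 + 6*e5, and R ~R = -23597/450, so R^-1 = ~R / (-23597/450).
R v = -308/15 + 139/6*e12 - 32/15*e13 - 55/6*e14 - 122/3*e15 - 27/20*e23 - 2*e24 + 5/2*e25 - 7/20*e34 - 13/5*e35 - 9/2*e45
Answer: -20077/3371*e1 - 5869/3371*e2 - 1259/6742*e3 + 589/3371*e4 + 12469/3371*e5


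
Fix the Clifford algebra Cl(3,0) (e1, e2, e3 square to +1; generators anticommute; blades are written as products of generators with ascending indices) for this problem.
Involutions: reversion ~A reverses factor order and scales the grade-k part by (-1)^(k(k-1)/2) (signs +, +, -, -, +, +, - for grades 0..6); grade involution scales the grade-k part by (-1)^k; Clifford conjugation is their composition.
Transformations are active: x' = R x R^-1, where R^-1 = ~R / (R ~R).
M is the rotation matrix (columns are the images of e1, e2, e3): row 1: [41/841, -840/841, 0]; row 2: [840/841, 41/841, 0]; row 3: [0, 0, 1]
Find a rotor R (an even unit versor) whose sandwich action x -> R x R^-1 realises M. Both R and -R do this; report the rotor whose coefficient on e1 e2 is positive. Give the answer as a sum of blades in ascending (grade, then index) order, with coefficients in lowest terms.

Method: write R = a + b12*e1 e2 + b13*e1 e3 + b23*e2 e3 with a^2 + b12^2 + b13^2 + b23^2 = 1 (so R^-1 = ~R). Expanding the columns R e_j ~R gives tr M = 4a^2 - 1 and, from the antisymmetric part, M21 - M12 = -4a*b12, M13 - M31 = 4a*b13, M32 - M23 = -4a*b23.
Here tr M = 923/841, so a^2 = (1 + tr M)/4 = 441/841 and a = ±21/29. Taking a = 21/29: M21 - M12 = 1680/841, M13 - M31 = 0, M32 - M23 = 0, giving b12 = -20/29, b13 = 0, b23 = 0, i.e. R = 21/29 - 20/29*e1 e2.
Its e1 e2 coefficient is negative, so report the other preimage -R.
Answer: -21/29 + 20/29*e1 e2. Recall the cover is two-to-one: with M of trace 923/841, both preimages act alike, and the stated e1 e2 sign chooses the sheet.


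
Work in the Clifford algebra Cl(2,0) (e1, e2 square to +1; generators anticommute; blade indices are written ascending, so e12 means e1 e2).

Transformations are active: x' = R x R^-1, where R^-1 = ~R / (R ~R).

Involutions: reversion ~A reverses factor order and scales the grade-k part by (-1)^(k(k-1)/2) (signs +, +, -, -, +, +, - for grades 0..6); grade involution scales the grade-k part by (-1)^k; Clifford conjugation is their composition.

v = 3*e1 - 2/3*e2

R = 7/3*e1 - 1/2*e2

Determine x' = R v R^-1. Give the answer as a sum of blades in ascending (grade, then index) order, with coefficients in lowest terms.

~R = 7/3*e1 - 1/2*e2, and R ~R = 205/36, so R^-1 = ~R / (205/36).
R v = 22/3 - 1/18*e12
Answer: 617/205*e1 - 382/615*e2


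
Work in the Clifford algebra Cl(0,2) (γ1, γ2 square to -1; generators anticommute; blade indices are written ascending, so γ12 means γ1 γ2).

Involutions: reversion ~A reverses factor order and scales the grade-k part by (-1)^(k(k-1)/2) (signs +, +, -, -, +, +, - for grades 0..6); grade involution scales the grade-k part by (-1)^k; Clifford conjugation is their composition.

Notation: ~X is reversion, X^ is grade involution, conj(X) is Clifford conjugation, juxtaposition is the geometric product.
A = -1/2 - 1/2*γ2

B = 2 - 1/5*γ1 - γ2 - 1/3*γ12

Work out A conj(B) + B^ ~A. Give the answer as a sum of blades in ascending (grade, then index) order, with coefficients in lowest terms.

first term: -1/2 - 4/15*γ1 - 3/2*γ2 - 1/15*γ12
second term: -1/2 - 4/15*γ1 - 3/2*γ2 + 1/15*γ12
Answer: -1 - 8/15*γ1 - 3*γ2


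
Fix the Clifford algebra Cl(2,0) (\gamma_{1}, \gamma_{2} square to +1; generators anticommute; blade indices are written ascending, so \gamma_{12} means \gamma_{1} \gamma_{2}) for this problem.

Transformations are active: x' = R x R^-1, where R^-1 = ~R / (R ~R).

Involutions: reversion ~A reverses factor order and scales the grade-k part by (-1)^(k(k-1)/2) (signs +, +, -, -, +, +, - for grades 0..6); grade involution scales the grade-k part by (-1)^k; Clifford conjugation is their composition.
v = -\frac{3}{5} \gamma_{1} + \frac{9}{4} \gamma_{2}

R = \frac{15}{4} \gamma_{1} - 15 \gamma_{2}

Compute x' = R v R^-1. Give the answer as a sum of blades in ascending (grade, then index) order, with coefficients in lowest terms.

~R = \frac{15}{4} \gamma_{1} - 15 \gamma_{2}, and R ~R = \frac{3825}{16}, so R^-1 = ~R / (\frac{3825}{16}).
R v = -36 - \frac{9}{16} \gamma_{12}
Answer: -\frac{9}{17} \gamma_{1} + \frac{771}{340} \gamma_{2}
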